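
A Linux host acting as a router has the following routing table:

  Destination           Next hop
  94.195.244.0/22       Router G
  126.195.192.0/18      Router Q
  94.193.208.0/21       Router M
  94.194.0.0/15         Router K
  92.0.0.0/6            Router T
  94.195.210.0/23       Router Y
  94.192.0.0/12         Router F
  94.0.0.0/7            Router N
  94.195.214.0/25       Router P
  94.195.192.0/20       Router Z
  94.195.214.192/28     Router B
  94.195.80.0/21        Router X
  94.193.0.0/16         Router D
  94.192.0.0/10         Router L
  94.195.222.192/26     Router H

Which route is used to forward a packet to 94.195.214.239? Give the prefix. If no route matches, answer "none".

94.194.0.0/15

Entries matching 94.195.214.239:
  92.0.0.0/6 (92.0.0.0 - 95.255.255.255)
  94.0.0.0/7 (94.0.0.0 - 95.255.255.255)
  94.192.0.0/10 (94.192.0.0 - 94.255.255.255)
  94.192.0.0/12 (94.192.0.0 - 94.207.255.255)
  94.194.0.0/15 (94.194.0.0 - 94.195.255.255)
Most specific is 94.194.0.0/15.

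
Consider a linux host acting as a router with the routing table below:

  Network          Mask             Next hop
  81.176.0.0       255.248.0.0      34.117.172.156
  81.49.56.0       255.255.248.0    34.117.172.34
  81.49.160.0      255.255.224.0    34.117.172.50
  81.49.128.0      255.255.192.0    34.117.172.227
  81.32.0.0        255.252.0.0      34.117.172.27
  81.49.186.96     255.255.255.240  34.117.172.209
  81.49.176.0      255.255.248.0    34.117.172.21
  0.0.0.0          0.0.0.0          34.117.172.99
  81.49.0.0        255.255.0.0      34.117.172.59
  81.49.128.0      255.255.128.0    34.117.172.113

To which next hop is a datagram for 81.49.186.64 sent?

Routes whose prefix contains 81.49.186.64:
  0.0.0.0/0 (default, matches everything) -> 34.117.172.99
  81.49.0.0/16 (81.49.0.0 - 81.49.255.255) -> 34.117.172.59
  81.49.128.0/17 (81.49.128.0 - 81.49.255.255) -> 34.117.172.113
  81.49.128.0/18 (81.49.128.0 - 81.49.191.255) -> 34.117.172.227
  81.49.160.0/19 (81.49.160.0 - 81.49.191.255) -> 34.117.172.50
More-specific entries that do NOT match:
  81.49.186.96/28 (81.49.186.96 - 81.49.186.111) does not contain 81.49.186.64
  81.49.56.0/21 (81.49.56.0 - 81.49.63.255) does not contain 81.49.186.64
  81.49.176.0/21 (81.49.176.0 - 81.49.183.255) does not contain 81.49.186.64
Longest matching prefix is /19 -> next hop 34.117.172.50.

34.117.172.50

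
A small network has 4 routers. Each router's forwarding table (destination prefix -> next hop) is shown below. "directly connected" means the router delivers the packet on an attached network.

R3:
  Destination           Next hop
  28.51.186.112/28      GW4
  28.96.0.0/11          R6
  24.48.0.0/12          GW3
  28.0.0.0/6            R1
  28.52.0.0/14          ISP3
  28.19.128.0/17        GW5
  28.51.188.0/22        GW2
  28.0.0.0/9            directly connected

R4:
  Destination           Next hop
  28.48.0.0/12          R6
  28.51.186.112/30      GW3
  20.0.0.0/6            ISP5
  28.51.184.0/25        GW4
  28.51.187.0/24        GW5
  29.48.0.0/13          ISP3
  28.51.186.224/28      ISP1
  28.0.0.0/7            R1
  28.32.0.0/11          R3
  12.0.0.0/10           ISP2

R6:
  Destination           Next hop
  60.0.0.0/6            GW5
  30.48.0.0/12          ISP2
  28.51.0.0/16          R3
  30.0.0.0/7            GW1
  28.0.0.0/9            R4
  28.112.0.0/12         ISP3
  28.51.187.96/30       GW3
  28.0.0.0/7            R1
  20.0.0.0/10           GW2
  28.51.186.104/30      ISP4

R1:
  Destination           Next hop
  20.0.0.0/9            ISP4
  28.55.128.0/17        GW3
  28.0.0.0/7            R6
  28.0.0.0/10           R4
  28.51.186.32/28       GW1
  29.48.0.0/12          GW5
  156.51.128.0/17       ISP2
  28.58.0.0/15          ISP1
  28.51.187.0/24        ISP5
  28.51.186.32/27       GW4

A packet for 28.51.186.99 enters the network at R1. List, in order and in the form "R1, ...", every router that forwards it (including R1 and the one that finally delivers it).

R1, R4, R6, R3

At R1: longest match for 28.51.186.99 is 28.0.0.0/10 -> R4
At R4: longest match for 28.51.186.99 is 28.48.0.0/12 -> R6
At R6: longest match for 28.51.186.99 is 28.51.0.0/16 -> R3
At R3: longest match for 28.51.186.99 is 28.0.0.0/9 -> directly connected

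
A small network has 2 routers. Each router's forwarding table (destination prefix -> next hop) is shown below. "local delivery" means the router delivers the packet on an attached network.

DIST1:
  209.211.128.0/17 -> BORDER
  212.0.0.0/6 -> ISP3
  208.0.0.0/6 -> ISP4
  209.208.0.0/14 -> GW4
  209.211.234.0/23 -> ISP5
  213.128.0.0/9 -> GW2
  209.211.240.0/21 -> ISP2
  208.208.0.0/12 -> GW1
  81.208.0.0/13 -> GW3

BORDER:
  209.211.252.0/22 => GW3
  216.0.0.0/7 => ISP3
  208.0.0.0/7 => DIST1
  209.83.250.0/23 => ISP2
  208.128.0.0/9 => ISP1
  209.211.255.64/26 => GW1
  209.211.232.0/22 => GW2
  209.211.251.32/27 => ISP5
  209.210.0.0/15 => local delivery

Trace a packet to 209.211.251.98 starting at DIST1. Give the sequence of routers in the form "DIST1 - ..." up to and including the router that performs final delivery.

DIST1 - BORDER

At DIST1: longest match for 209.211.251.98 is 209.211.128.0/17 -> BORDER
At BORDER: longest match for 209.211.251.98 is 209.210.0.0/15 -> local delivery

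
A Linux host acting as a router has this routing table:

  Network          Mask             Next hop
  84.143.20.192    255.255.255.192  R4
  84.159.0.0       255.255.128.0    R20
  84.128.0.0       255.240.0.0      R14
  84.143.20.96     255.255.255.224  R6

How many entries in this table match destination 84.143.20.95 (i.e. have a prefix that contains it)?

Prefixes containing 84.143.20.95:
  84.128.0.0/12 (84.128.0.0 - 84.143.255.255)
Total matching entries: 1.

1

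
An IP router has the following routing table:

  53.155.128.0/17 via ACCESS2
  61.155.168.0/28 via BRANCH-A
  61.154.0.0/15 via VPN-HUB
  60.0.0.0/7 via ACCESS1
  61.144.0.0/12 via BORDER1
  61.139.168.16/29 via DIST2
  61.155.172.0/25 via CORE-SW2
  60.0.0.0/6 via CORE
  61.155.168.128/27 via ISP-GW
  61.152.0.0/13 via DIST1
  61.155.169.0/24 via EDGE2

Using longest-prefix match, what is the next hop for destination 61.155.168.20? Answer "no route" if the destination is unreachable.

Routes whose prefix contains 61.155.168.20:
  60.0.0.0/6 (60.0.0.0 - 63.255.255.255) -> CORE
  60.0.0.0/7 (60.0.0.0 - 61.255.255.255) -> ACCESS1
  61.144.0.0/12 (61.144.0.0 - 61.159.255.255) -> BORDER1
  61.152.0.0/13 (61.152.0.0 - 61.159.255.255) -> DIST1
  61.154.0.0/15 (61.154.0.0 - 61.155.255.255) -> VPN-HUB
More-specific entries that do NOT match:
  61.139.168.16/29 (61.139.168.16 - 61.139.168.23) does not contain 61.155.168.20
  61.155.168.0/28 (61.155.168.0 - 61.155.168.15) does not contain 61.155.168.20
  61.155.168.128/27 (61.155.168.128 - 61.155.168.159) does not contain 61.155.168.20
  61.155.172.0/25 (61.155.172.0 - 61.155.172.127) does not contain 61.155.168.20
  61.155.169.0/24 (61.155.169.0 - 61.155.169.255) does not contain 61.155.168.20
  53.155.128.0/17 (53.155.128.0 - 53.155.255.255) does not contain 61.155.168.20
Longest matching prefix is /15 -> next hop VPN-HUB.

VPN-HUB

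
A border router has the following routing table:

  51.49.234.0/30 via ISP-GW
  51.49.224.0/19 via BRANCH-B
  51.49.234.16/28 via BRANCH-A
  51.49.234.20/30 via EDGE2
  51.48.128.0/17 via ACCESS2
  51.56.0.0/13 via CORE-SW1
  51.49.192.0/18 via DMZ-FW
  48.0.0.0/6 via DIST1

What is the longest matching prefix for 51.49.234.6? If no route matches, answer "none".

51.49.224.0/19

Entries matching 51.49.234.6:
  48.0.0.0/6 (48.0.0.0 - 51.255.255.255)
  51.49.192.0/18 (51.49.192.0 - 51.49.255.255)
  51.49.224.0/19 (51.49.224.0 - 51.49.255.255)
Most specific is 51.49.224.0/19.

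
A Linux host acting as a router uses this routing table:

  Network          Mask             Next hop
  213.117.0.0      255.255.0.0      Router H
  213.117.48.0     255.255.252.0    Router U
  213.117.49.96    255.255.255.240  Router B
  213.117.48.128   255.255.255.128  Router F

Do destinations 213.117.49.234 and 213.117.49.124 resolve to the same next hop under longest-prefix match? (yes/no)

yes

213.117.49.234: longest match 213.117.48.0/22 -> Router U
213.117.49.124: longest match 213.117.48.0/22 -> Router U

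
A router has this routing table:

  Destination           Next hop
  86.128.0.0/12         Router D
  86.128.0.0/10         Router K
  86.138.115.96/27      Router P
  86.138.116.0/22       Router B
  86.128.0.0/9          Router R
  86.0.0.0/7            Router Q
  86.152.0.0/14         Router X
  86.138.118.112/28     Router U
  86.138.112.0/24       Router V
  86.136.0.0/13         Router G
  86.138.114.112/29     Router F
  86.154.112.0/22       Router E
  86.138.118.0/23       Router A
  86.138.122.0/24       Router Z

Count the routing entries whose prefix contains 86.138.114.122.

5

Prefixes containing 86.138.114.122:
  86.0.0.0/7 (86.0.0.0 - 87.255.255.255)
  86.128.0.0/9 (86.128.0.0 - 86.255.255.255)
  86.128.0.0/10 (86.128.0.0 - 86.191.255.255)
  86.128.0.0/12 (86.128.0.0 - 86.143.255.255)
  86.136.0.0/13 (86.136.0.0 - 86.143.255.255)
Total matching entries: 5.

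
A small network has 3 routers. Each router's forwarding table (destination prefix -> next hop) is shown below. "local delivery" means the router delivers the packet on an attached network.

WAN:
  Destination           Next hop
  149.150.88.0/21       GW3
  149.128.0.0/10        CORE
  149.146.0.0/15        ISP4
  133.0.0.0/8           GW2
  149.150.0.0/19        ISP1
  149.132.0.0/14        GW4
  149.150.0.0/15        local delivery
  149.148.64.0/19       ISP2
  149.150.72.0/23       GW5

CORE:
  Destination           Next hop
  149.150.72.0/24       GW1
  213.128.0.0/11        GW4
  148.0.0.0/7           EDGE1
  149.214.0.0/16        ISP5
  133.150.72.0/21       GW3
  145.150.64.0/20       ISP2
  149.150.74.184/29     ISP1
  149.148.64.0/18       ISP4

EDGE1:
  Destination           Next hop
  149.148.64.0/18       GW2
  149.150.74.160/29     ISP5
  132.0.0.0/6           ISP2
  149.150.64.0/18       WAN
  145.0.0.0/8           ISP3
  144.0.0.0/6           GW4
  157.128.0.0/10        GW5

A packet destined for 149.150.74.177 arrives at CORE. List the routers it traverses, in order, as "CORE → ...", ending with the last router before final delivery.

At CORE: longest match for 149.150.74.177 is 148.0.0.0/7 -> EDGE1
At EDGE1: longest match for 149.150.74.177 is 149.150.64.0/18 -> WAN
At WAN: longest match for 149.150.74.177 is 149.150.0.0/15 -> local delivery

CORE → EDGE1 → WAN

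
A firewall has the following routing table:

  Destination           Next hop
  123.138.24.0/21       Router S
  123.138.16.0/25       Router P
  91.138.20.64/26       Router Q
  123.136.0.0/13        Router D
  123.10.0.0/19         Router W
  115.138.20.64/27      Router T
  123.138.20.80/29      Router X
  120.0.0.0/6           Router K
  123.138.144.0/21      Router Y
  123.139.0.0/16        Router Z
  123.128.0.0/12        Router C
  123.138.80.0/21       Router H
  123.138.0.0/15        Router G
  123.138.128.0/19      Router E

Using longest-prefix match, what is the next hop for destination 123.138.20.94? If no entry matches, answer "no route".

Router G

Routes whose prefix contains 123.138.20.94:
  120.0.0.0/6 (120.0.0.0 - 123.255.255.255) -> Router K
  123.128.0.0/12 (123.128.0.0 - 123.143.255.255) -> Router C
  123.136.0.0/13 (123.136.0.0 - 123.143.255.255) -> Router D
  123.138.0.0/15 (123.138.0.0 - 123.139.255.255) -> Router G
More-specific entries that do NOT match:
  123.138.20.80/29 (123.138.20.80 - 123.138.20.87) does not contain 123.138.20.94
  115.138.20.64/27 (115.138.20.64 - 115.138.20.95) does not contain 123.138.20.94
  91.138.20.64/26 (91.138.20.64 - 91.138.20.127) does not contain 123.138.20.94
  123.138.16.0/25 (123.138.16.0 - 123.138.16.127) does not contain 123.138.20.94
  123.138.24.0/21 (123.138.24.0 - 123.138.31.255) does not contain 123.138.20.94
  123.138.144.0/21 (123.138.144.0 - 123.138.151.255) does not contain 123.138.20.94
  123.138.80.0/21 (123.138.80.0 - 123.138.87.255) does not contain 123.138.20.94
  123.10.0.0/19 (123.10.0.0 - 123.10.31.255) does not contain 123.138.20.94
  123.138.128.0/19 (123.138.128.0 - 123.138.159.255) does not contain 123.138.20.94
  123.139.0.0/16 (123.139.0.0 - 123.139.255.255) does not contain 123.138.20.94
Longest matching prefix is /15 -> next hop Router G.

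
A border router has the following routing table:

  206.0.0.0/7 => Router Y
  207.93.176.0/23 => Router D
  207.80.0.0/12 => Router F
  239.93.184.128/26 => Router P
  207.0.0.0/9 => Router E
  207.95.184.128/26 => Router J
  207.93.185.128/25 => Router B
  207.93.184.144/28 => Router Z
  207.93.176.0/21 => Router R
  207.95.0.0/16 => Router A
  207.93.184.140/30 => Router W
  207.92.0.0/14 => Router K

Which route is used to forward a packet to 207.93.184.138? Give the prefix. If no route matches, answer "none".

Entries matching 207.93.184.138:
  206.0.0.0/7 (206.0.0.0 - 207.255.255.255)
  207.0.0.0/9 (207.0.0.0 - 207.127.255.255)
  207.80.0.0/12 (207.80.0.0 - 207.95.255.255)
  207.92.0.0/14 (207.92.0.0 - 207.95.255.255)
Most specific is 207.92.0.0/14.

207.92.0.0/14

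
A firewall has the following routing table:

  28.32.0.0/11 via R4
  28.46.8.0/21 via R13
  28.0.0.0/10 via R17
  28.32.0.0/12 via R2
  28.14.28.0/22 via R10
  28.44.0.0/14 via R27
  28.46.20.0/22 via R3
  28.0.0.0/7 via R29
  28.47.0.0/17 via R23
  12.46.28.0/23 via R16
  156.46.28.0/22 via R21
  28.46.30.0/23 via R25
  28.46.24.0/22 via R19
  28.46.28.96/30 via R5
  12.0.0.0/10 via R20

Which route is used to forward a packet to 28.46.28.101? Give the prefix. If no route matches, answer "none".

28.44.0.0/14

Entries matching 28.46.28.101:
  28.0.0.0/7 (28.0.0.0 - 29.255.255.255)
  28.0.0.0/10 (28.0.0.0 - 28.63.255.255)
  28.32.0.0/11 (28.32.0.0 - 28.63.255.255)
  28.32.0.0/12 (28.32.0.0 - 28.47.255.255)
  28.44.0.0/14 (28.44.0.0 - 28.47.255.255)
Most specific is 28.44.0.0/14.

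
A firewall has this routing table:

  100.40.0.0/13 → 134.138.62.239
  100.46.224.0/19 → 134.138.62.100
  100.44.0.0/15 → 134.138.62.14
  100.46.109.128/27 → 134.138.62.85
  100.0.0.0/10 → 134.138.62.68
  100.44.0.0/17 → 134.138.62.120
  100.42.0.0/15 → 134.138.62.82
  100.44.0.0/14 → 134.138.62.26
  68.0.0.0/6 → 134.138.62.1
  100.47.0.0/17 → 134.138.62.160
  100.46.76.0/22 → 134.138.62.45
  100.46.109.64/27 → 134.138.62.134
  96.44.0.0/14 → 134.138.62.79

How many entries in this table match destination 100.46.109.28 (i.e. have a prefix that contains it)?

Prefixes containing 100.46.109.28:
  100.0.0.0/10 (100.0.0.0 - 100.63.255.255)
  100.40.0.0/13 (100.40.0.0 - 100.47.255.255)
  100.44.0.0/14 (100.44.0.0 - 100.47.255.255)
Total matching entries: 3.

3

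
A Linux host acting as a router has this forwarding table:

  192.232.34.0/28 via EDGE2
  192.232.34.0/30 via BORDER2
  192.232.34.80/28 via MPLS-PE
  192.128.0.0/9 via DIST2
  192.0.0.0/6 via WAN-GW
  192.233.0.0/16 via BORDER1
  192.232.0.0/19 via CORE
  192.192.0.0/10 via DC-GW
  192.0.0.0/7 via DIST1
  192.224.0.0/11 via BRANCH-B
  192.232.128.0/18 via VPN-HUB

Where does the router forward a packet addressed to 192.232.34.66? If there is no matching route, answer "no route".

Routes whose prefix contains 192.232.34.66:
  192.0.0.0/6 (192.0.0.0 - 195.255.255.255) -> WAN-GW
  192.0.0.0/7 (192.0.0.0 - 193.255.255.255) -> DIST1
  192.128.0.0/9 (192.128.0.0 - 192.255.255.255) -> DIST2
  192.192.0.0/10 (192.192.0.0 - 192.255.255.255) -> DC-GW
  192.224.0.0/11 (192.224.0.0 - 192.255.255.255) -> BRANCH-B
More-specific entries that do NOT match:
  192.232.34.0/30 (192.232.34.0 - 192.232.34.3) does not contain 192.232.34.66
  192.232.34.0/28 (192.232.34.0 - 192.232.34.15) does not contain 192.232.34.66
  192.232.34.80/28 (192.232.34.80 - 192.232.34.95) does not contain 192.232.34.66
  192.232.0.0/19 (192.232.0.0 - 192.232.31.255) does not contain 192.232.34.66
  192.232.128.0/18 (192.232.128.0 - 192.232.191.255) does not contain 192.232.34.66
  192.233.0.0/16 (192.233.0.0 - 192.233.255.255) does not contain 192.232.34.66
Longest matching prefix is /11 -> next hop BRANCH-B.

BRANCH-B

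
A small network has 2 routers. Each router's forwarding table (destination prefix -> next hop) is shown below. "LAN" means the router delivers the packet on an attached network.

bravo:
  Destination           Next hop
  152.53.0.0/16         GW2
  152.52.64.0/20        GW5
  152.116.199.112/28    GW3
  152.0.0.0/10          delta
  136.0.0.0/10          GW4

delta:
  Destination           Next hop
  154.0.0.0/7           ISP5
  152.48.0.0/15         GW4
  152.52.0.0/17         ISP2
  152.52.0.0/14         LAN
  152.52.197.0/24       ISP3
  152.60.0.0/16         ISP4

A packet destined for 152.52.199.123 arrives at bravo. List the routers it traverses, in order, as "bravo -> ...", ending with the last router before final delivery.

At bravo: longest match for 152.52.199.123 is 152.0.0.0/10 -> delta
At delta: longest match for 152.52.199.123 is 152.52.0.0/14 -> LAN

bravo -> delta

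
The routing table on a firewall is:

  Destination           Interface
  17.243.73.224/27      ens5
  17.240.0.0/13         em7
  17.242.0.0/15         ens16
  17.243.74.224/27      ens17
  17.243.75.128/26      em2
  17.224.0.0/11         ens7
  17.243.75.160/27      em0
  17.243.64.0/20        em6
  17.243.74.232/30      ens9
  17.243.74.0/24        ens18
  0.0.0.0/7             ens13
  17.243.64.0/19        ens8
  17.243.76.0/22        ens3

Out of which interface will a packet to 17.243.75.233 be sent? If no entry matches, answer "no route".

Routes whose prefix contains 17.243.75.233:
  17.224.0.0/11 (17.224.0.0 - 17.255.255.255) -> ens7
  17.240.0.0/13 (17.240.0.0 - 17.247.255.255) -> em7
  17.242.0.0/15 (17.242.0.0 - 17.243.255.255) -> ens16
  17.243.64.0/19 (17.243.64.0 - 17.243.95.255) -> ens8
  17.243.64.0/20 (17.243.64.0 - 17.243.79.255) -> em6
More-specific entries that do NOT match:
  17.243.74.232/30 (17.243.74.232 - 17.243.74.235) does not contain 17.243.75.233
  17.243.73.224/27 (17.243.73.224 - 17.243.73.255) does not contain 17.243.75.233
  17.243.74.224/27 (17.243.74.224 - 17.243.74.255) does not contain 17.243.75.233
  17.243.75.160/27 (17.243.75.160 - 17.243.75.191) does not contain 17.243.75.233
  17.243.75.128/26 (17.243.75.128 - 17.243.75.191) does not contain 17.243.75.233
  17.243.74.0/24 (17.243.74.0 - 17.243.74.255) does not contain 17.243.75.233
  17.243.76.0/22 (17.243.76.0 - 17.243.79.255) does not contain 17.243.75.233
Longest matching prefix is /20 -> interface em6.

em6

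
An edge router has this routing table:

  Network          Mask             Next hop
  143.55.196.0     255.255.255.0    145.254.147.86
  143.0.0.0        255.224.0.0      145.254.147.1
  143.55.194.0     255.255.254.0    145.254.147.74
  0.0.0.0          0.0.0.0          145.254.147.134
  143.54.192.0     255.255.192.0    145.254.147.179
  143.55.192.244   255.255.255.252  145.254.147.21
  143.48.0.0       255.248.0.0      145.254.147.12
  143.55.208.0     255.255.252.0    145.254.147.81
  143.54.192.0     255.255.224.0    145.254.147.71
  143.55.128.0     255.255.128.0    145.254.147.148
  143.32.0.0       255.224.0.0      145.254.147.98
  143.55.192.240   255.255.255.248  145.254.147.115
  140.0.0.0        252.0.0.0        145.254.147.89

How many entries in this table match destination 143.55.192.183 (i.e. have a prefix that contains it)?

5

Prefixes containing 143.55.192.183:
  0.0.0.0/0 (default, matches everything)
  140.0.0.0/6 (140.0.0.0 - 143.255.255.255)
  143.32.0.0/11 (143.32.0.0 - 143.63.255.255)
  143.48.0.0/13 (143.48.0.0 - 143.55.255.255)
  143.55.128.0/17 (143.55.128.0 - 143.55.255.255)
Total matching entries: 5.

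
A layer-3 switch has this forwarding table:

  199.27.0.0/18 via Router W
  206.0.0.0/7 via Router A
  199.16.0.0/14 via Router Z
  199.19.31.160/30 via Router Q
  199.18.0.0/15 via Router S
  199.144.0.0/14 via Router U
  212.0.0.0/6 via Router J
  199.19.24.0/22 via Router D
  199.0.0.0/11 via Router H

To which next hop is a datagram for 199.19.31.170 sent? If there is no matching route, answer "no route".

Router S

Routes whose prefix contains 199.19.31.170:
  199.0.0.0/11 (199.0.0.0 - 199.31.255.255) -> Router H
  199.16.0.0/14 (199.16.0.0 - 199.19.255.255) -> Router Z
  199.18.0.0/15 (199.18.0.0 - 199.19.255.255) -> Router S
More-specific entries that do NOT match:
  199.19.31.160/30 (199.19.31.160 - 199.19.31.163) does not contain 199.19.31.170
  199.19.24.0/22 (199.19.24.0 - 199.19.27.255) does not contain 199.19.31.170
  199.27.0.0/18 (199.27.0.0 - 199.27.63.255) does not contain 199.19.31.170
Longest matching prefix is /15 -> next hop Router S.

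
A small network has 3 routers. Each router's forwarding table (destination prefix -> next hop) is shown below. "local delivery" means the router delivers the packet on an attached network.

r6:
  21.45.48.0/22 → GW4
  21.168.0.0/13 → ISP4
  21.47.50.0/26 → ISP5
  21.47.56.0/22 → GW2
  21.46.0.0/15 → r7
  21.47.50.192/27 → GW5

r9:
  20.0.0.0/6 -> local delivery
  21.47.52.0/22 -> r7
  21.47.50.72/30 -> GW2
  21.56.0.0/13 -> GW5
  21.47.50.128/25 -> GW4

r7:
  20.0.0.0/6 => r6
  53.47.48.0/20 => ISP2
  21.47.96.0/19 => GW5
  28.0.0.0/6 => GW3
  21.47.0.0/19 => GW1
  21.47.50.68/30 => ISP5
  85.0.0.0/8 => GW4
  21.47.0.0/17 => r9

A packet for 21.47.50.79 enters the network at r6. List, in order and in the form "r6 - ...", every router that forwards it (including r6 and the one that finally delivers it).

At r6: longest match for 21.47.50.79 is 21.46.0.0/15 -> r7
At r7: longest match for 21.47.50.79 is 21.47.0.0/17 -> r9
At r9: longest match for 21.47.50.79 is 20.0.0.0/6 -> local delivery

r6 - r7 - r9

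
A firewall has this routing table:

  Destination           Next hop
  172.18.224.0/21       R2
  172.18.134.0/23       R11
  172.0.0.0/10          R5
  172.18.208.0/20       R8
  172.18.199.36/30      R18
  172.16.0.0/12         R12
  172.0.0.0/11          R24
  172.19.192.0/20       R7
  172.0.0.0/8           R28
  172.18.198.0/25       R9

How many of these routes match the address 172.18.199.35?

4

Prefixes containing 172.18.199.35:
  172.0.0.0/8 (172.0.0.0 - 172.255.255.255)
  172.0.0.0/10 (172.0.0.0 - 172.63.255.255)
  172.0.0.0/11 (172.0.0.0 - 172.31.255.255)
  172.16.0.0/12 (172.16.0.0 - 172.31.255.255)
Total matching entries: 4.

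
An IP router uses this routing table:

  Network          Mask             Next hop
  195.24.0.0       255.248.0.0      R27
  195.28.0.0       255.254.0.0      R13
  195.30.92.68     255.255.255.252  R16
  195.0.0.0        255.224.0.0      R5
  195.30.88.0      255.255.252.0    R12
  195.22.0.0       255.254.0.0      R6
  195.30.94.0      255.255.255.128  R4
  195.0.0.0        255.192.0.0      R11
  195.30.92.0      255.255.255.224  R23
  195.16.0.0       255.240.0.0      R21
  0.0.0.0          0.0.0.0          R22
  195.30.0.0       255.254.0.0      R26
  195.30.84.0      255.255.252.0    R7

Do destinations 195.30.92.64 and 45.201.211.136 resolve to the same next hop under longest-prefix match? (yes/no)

no

195.30.92.64: longest match 195.30.0.0/15 -> R26
45.201.211.136: longest match 0.0.0.0/0 -> R22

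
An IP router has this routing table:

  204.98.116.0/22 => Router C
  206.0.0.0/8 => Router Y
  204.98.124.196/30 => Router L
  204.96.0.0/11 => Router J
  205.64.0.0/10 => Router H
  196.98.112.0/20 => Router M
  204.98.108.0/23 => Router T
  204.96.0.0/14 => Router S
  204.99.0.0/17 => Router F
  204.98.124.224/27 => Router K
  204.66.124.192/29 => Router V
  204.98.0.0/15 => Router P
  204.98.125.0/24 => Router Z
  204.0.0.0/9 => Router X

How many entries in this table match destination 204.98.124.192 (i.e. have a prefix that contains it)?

Prefixes containing 204.98.124.192:
  204.0.0.0/9 (204.0.0.0 - 204.127.255.255)
  204.96.0.0/11 (204.96.0.0 - 204.127.255.255)
  204.96.0.0/14 (204.96.0.0 - 204.99.255.255)
  204.98.0.0/15 (204.98.0.0 - 204.99.255.255)
Total matching entries: 4.

4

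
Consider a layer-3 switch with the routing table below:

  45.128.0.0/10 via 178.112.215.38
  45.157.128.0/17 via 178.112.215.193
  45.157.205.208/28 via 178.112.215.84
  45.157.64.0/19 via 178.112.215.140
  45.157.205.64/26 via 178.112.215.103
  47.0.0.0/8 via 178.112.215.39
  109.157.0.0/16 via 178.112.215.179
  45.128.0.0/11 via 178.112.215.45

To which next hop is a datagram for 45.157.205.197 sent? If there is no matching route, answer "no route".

Routes whose prefix contains 45.157.205.197:
  45.128.0.0/10 (45.128.0.0 - 45.191.255.255) -> 178.112.215.38
  45.128.0.0/11 (45.128.0.0 - 45.159.255.255) -> 178.112.215.45
  45.157.128.0/17 (45.157.128.0 - 45.157.255.255) -> 178.112.215.193
More-specific entries that do NOT match:
  45.157.205.208/28 (45.157.205.208 - 45.157.205.223) does not contain 45.157.205.197
  45.157.205.64/26 (45.157.205.64 - 45.157.205.127) does not contain 45.157.205.197
  45.157.64.0/19 (45.157.64.0 - 45.157.95.255) does not contain 45.157.205.197
Longest matching prefix is /17 -> next hop 178.112.215.193.

178.112.215.193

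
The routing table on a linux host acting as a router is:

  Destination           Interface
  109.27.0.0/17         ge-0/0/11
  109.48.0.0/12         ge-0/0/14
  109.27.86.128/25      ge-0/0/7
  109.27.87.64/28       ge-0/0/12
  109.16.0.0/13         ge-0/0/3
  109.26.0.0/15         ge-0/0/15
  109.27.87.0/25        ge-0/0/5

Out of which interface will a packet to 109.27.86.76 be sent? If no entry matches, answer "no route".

Routes whose prefix contains 109.27.86.76:
  109.26.0.0/15 (109.26.0.0 - 109.27.255.255) -> ge-0/0/15
  109.27.0.0/17 (109.27.0.0 - 109.27.127.255) -> ge-0/0/11
More-specific entries that do NOT match:
  109.27.87.64/28 (109.27.87.64 - 109.27.87.79) does not contain 109.27.86.76
  109.27.86.128/25 (109.27.86.128 - 109.27.86.255) does not contain 109.27.86.76
  109.27.87.0/25 (109.27.87.0 - 109.27.87.127) does not contain 109.27.86.76
Longest matching prefix is /17 -> interface ge-0/0/11.

ge-0/0/11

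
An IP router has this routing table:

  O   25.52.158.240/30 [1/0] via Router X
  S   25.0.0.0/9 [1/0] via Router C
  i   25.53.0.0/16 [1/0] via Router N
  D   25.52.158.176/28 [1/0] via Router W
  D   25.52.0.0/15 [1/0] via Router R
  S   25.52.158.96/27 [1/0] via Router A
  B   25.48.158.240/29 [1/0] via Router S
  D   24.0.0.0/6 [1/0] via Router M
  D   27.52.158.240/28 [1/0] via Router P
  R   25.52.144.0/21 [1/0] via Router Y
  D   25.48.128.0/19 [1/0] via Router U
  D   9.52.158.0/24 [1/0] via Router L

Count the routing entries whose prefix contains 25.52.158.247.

3

Prefixes containing 25.52.158.247:
  24.0.0.0/6 (24.0.0.0 - 27.255.255.255)
  25.0.0.0/9 (25.0.0.0 - 25.127.255.255)
  25.52.0.0/15 (25.52.0.0 - 25.53.255.255)
Total matching entries: 3.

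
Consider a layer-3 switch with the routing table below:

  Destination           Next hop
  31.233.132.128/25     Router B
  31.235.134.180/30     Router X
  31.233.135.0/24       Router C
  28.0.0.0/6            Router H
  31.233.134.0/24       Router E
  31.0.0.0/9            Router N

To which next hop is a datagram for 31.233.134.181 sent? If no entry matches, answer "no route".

Router E

Routes whose prefix contains 31.233.134.181:
  28.0.0.0/6 (28.0.0.0 - 31.255.255.255) -> Router H
  31.233.134.0/24 (31.233.134.0 - 31.233.134.255) -> Router E
More-specific entries that do NOT match:
  31.235.134.180/30 (31.235.134.180 - 31.235.134.183) does not contain 31.233.134.181
  31.233.132.128/25 (31.233.132.128 - 31.233.132.255) does not contain 31.233.134.181
Longest matching prefix is /24 -> next hop Router E.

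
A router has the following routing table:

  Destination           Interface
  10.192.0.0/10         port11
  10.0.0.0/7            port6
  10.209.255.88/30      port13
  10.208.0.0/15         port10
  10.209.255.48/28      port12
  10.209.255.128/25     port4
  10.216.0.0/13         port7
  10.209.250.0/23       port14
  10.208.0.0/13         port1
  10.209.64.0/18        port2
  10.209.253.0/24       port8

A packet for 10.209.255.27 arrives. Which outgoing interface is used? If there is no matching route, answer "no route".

Routes whose prefix contains 10.209.255.27:
  10.0.0.0/7 (10.0.0.0 - 11.255.255.255) -> port6
  10.192.0.0/10 (10.192.0.0 - 10.255.255.255) -> port11
  10.208.0.0/13 (10.208.0.0 - 10.215.255.255) -> port1
  10.208.0.0/15 (10.208.0.0 - 10.209.255.255) -> port10
More-specific entries that do NOT match:
  10.209.255.88/30 (10.209.255.88 - 10.209.255.91) does not contain 10.209.255.27
  10.209.255.48/28 (10.209.255.48 - 10.209.255.63) does not contain 10.209.255.27
  10.209.255.128/25 (10.209.255.128 - 10.209.255.255) does not contain 10.209.255.27
  10.209.253.0/24 (10.209.253.0 - 10.209.253.255) does not contain 10.209.255.27
  10.209.250.0/23 (10.209.250.0 - 10.209.251.255) does not contain 10.209.255.27
  10.209.64.0/18 (10.209.64.0 - 10.209.127.255) does not contain 10.209.255.27
Longest matching prefix is /15 -> interface port10.

port10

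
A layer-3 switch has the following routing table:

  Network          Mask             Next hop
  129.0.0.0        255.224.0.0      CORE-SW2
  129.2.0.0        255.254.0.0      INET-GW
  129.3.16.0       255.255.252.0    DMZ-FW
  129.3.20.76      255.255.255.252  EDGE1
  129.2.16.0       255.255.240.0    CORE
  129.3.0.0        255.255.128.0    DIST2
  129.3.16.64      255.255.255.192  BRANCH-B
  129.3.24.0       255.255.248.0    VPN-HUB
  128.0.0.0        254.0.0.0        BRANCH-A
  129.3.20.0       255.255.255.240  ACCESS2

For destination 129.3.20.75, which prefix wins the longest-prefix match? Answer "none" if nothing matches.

129.3.0.0/17

Entries matching 129.3.20.75:
  128.0.0.0/7 (128.0.0.0 - 129.255.255.255)
  129.0.0.0/11 (129.0.0.0 - 129.31.255.255)
  129.2.0.0/15 (129.2.0.0 - 129.3.255.255)
  129.3.0.0/17 (129.3.0.0 - 129.3.127.255)
Most specific is 129.3.0.0/17.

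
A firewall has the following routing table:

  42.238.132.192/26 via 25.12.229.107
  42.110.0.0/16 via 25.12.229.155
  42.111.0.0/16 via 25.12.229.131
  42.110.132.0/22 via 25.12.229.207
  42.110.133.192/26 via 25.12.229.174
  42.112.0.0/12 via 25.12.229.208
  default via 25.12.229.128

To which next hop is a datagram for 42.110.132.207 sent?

Routes whose prefix contains 42.110.132.207:
  0.0.0.0/0 (default, matches everything) -> 25.12.229.128
  42.110.0.0/16 (42.110.0.0 - 42.110.255.255) -> 25.12.229.155
  42.110.132.0/22 (42.110.132.0 - 42.110.135.255) -> 25.12.229.207
More-specific entries that do NOT match:
  42.238.132.192/26 (42.238.132.192 - 42.238.132.255) does not contain 42.110.132.207
  42.110.133.192/26 (42.110.133.192 - 42.110.133.255) does not contain 42.110.132.207
Longest matching prefix is /22 -> next hop 25.12.229.207.

25.12.229.207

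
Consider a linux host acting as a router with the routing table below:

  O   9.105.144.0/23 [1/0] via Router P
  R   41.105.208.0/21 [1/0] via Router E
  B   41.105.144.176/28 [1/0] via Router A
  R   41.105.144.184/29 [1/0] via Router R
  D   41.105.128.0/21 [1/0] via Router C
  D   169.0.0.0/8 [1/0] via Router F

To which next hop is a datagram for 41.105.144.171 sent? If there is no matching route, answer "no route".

no route

No entry's prefix contains 41.105.144.171; there is no default route.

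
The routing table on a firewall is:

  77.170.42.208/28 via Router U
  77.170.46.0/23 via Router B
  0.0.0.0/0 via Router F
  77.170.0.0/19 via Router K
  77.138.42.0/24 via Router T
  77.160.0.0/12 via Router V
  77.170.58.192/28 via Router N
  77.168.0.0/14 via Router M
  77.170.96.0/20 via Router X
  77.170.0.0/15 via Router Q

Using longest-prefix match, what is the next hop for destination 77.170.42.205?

Router Q

Routes whose prefix contains 77.170.42.205:
  0.0.0.0/0 (default, matches everything) -> Router F
  77.160.0.0/12 (77.160.0.0 - 77.175.255.255) -> Router V
  77.168.0.0/14 (77.168.0.0 - 77.171.255.255) -> Router M
  77.170.0.0/15 (77.170.0.0 - 77.171.255.255) -> Router Q
More-specific entries that do NOT match:
  77.170.42.208/28 (77.170.42.208 - 77.170.42.223) does not contain 77.170.42.205
  77.170.58.192/28 (77.170.58.192 - 77.170.58.207) does not contain 77.170.42.205
  77.138.42.0/24 (77.138.42.0 - 77.138.42.255) does not contain 77.170.42.205
  77.170.46.0/23 (77.170.46.0 - 77.170.47.255) does not contain 77.170.42.205
  77.170.96.0/20 (77.170.96.0 - 77.170.111.255) does not contain 77.170.42.205
  77.170.0.0/19 (77.170.0.0 - 77.170.31.255) does not contain 77.170.42.205
Longest matching prefix is /15 -> next hop Router Q.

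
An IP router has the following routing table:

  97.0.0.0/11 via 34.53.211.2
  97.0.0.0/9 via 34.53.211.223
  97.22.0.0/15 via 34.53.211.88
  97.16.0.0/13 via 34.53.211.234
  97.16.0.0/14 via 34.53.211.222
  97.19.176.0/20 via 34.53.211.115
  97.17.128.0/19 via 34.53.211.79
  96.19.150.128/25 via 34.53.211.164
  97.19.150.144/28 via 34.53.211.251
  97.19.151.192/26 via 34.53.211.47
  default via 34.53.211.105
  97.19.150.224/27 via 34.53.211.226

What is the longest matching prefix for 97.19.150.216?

97.16.0.0/14

Entries matching 97.19.150.216:
  0.0.0.0/0 (default, matches everything)
  97.0.0.0/9 (97.0.0.0 - 97.127.255.255)
  97.0.0.0/11 (97.0.0.0 - 97.31.255.255)
  97.16.0.0/13 (97.16.0.0 - 97.23.255.255)
  97.16.0.0/14 (97.16.0.0 - 97.19.255.255)
Most specific is 97.16.0.0/14.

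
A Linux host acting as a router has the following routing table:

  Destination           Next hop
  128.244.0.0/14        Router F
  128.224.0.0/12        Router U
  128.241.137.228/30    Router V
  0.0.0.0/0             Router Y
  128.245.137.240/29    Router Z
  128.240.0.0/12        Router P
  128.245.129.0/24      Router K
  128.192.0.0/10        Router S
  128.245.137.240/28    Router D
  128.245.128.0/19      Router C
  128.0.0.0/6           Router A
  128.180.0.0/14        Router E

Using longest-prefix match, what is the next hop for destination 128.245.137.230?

Router C

Routes whose prefix contains 128.245.137.230:
  0.0.0.0/0 (default, matches everything) -> Router Y
  128.0.0.0/6 (128.0.0.0 - 131.255.255.255) -> Router A
  128.192.0.0/10 (128.192.0.0 - 128.255.255.255) -> Router S
  128.240.0.0/12 (128.240.0.0 - 128.255.255.255) -> Router P
  128.244.0.0/14 (128.244.0.0 - 128.247.255.255) -> Router F
  128.245.128.0/19 (128.245.128.0 - 128.245.159.255) -> Router C
More-specific entries that do NOT match:
  128.241.137.228/30 (128.241.137.228 - 128.241.137.231) does not contain 128.245.137.230
  128.245.137.240/29 (128.245.137.240 - 128.245.137.247) does not contain 128.245.137.230
  128.245.137.240/28 (128.245.137.240 - 128.245.137.255) does not contain 128.245.137.230
  128.245.129.0/24 (128.245.129.0 - 128.245.129.255) does not contain 128.245.137.230
Longest matching prefix is /19 -> next hop Router C.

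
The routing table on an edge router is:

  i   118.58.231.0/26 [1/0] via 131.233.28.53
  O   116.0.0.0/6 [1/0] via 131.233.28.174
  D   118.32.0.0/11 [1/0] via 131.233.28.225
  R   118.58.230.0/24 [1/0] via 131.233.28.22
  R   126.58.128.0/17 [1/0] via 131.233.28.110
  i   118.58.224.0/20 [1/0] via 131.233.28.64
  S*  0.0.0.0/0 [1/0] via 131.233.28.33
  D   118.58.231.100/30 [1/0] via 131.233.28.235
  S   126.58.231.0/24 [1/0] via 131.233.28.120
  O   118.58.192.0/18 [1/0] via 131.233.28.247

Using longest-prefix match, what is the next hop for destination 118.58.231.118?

131.233.28.64

Routes whose prefix contains 118.58.231.118:
  0.0.0.0/0 (default, matches everything) -> 131.233.28.33
  116.0.0.0/6 (116.0.0.0 - 119.255.255.255) -> 131.233.28.174
  118.32.0.0/11 (118.32.0.0 - 118.63.255.255) -> 131.233.28.225
  118.58.192.0/18 (118.58.192.0 - 118.58.255.255) -> 131.233.28.247
  118.58.224.0/20 (118.58.224.0 - 118.58.239.255) -> 131.233.28.64
More-specific entries that do NOT match:
  118.58.231.100/30 (118.58.231.100 - 118.58.231.103) does not contain 118.58.231.118
  118.58.231.0/26 (118.58.231.0 - 118.58.231.63) does not contain 118.58.231.118
  118.58.230.0/24 (118.58.230.0 - 118.58.230.255) does not contain 118.58.231.118
  126.58.231.0/24 (126.58.231.0 - 126.58.231.255) does not contain 118.58.231.118
Longest matching prefix is /20 -> next hop 131.233.28.64.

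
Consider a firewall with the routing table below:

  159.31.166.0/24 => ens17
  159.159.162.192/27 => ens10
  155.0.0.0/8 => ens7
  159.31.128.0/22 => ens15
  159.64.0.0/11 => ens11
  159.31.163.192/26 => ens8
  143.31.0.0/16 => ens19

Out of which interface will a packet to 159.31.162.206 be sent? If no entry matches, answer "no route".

No entry's prefix contains 159.31.162.206; there is no default route.

no route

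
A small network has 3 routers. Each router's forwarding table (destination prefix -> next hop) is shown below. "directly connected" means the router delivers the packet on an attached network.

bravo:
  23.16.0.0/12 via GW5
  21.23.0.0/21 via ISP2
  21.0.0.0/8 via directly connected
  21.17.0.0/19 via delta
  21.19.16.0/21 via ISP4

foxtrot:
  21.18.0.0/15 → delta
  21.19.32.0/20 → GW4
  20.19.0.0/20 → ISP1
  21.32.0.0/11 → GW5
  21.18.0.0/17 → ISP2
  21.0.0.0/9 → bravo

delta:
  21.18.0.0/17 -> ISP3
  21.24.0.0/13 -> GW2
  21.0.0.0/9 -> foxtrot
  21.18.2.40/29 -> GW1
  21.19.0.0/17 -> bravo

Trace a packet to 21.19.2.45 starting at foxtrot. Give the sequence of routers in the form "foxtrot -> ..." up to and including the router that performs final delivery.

foxtrot -> delta -> bravo

At foxtrot: longest match for 21.19.2.45 is 21.18.0.0/15 -> delta
At delta: longest match for 21.19.2.45 is 21.19.0.0/17 -> bravo
At bravo: longest match for 21.19.2.45 is 21.0.0.0/8 -> directly connected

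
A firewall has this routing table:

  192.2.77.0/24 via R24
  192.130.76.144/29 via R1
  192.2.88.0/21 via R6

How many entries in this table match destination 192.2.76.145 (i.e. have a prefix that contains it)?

0

No listed prefix contains 192.2.76.145.
Total matching entries: 0.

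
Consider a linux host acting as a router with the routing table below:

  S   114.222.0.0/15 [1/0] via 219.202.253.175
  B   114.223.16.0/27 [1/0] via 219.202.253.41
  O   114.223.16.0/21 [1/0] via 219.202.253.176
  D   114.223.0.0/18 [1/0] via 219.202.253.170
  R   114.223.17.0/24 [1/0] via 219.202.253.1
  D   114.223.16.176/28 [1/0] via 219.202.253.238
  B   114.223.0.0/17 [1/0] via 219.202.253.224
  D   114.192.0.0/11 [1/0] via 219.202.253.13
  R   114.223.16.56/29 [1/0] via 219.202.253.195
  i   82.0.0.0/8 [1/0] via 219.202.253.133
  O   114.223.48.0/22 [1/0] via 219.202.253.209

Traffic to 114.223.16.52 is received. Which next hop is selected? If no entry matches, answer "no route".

219.202.253.176

Routes whose prefix contains 114.223.16.52:
  114.192.0.0/11 (114.192.0.0 - 114.223.255.255) -> 219.202.253.13
  114.222.0.0/15 (114.222.0.0 - 114.223.255.255) -> 219.202.253.175
  114.223.0.0/17 (114.223.0.0 - 114.223.127.255) -> 219.202.253.224
  114.223.0.0/18 (114.223.0.0 - 114.223.63.255) -> 219.202.253.170
  114.223.16.0/21 (114.223.16.0 - 114.223.23.255) -> 219.202.253.176
More-specific entries that do NOT match:
  114.223.16.56/29 (114.223.16.56 - 114.223.16.63) does not contain 114.223.16.52
  114.223.16.176/28 (114.223.16.176 - 114.223.16.191) does not contain 114.223.16.52
  114.223.16.0/27 (114.223.16.0 - 114.223.16.31) does not contain 114.223.16.52
  114.223.17.0/24 (114.223.17.0 - 114.223.17.255) does not contain 114.223.16.52
  114.223.48.0/22 (114.223.48.0 - 114.223.51.255) does not contain 114.223.16.52
Longest matching prefix is /21 -> next hop 219.202.253.176.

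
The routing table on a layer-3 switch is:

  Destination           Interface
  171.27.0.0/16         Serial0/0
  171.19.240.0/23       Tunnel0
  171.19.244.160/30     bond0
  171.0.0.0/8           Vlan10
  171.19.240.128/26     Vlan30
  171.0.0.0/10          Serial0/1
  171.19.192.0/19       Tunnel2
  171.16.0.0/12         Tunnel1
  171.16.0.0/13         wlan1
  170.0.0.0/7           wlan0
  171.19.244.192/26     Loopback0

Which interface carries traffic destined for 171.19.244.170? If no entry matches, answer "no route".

Routes whose prefix contains 171.19.244.170:
  170.0.0.0/7 (170.0.0.0 - 171.255.255.255) -> wlan0
  171.0.0.0/8 (171.0.0.0 - 171.255.255.255) -> Vlan10
  171.0.0.0/10 (171.0.0.0 - 171.63.255.255) -> Serial0/1
  171.16.0.0/12 (171.16.0.0 - 171.31.255.255) -> Tunnel1
  171.16.0.0/13 (171.16.0.0 - 171.23.255.255) -> wlan1
More-specific entries that do NOT match:
  171.19.244.160/30 (171.19.244.160 - 171.19.244.163) does not contain 171.19.244.170
  171.19.240.128/26 (171.19.240.128 - 171.19.240.191) does not contain 171.19.244.170
  171.19.244.192/26 (171.19.244.192 - 171.19.244.255) does not contain 171.19.244.170
  171.19.240.0/23 (171.19.240.0 - 171.19.241.255) does not contain 171.19.244.170
  171.19.192.0/19 (171.19.192.0 - 171.19.223.255) does not contain 171.19.244.170
  171.27.0.0/16 (171.27.0.0 - 171.27.255.255) does not contain 171.19.244.170
Longest matching prefix is /13 -> interface wlan1.

wlan1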